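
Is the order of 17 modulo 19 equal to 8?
No, the actual order is 9, not 8.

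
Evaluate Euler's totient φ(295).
232

Prime factorization: 295 = 5 × 59
Using the formula φ(n) = n × Π(1 - 1/p) for each prime factor p:
φ(295) = 295 × (1 - 1/5) × (1 - 1/59)
φ(295) = 232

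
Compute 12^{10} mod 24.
0

Using successive squaring:
Binary expansion of 10: 1010
Powers of 12 mod 24 (each is the square of the previous):
  12^1 ≡ 12 (mod 24)
  12^2 ≡ 12² = 144 ≡ 0 (mod 24)
  12^4 ≡ 0² = 0 ≡ 0 (mod 24)
  12^8 ≡ 0² = 0 ≡ 0 (mod 24)
10 = 8 + 2, so 12^10 = 12^8 × 12^2 ≡ 0 × 0 (mod 24)
Multiplying step by step:
  0 × 0 = 0 ≡ 0 (mod 24)
Result: 12^10 ≡ 0 (mod 24)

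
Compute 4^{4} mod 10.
6

Using successive squaring:
Binary expansion of 4: 100
Powers of 4 mod 10 (each is the square of the previous):
  4^1 ≡ 4 (mod 10)
  4^2 ≡ 4² = 16 ≡ 6 (mod 10)
  4^4 ≡ 6² = 36 ≡ 6 (mod 10)
4 is a power of 2, so 4^4 is the last square: ≡ 6 (mod 10)
Result: 4^4 ≡ 6 (mod 10)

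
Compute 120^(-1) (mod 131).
120^(-1) ≡ 119 (mod 131). Verification: 120 × 119 = 14280 ≡ 1 (mod 131)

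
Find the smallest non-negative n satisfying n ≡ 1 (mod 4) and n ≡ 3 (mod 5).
M = 4 × 5 = 20. M₁ = 5, y₁ ≡ 1 (mod 4). M₂ = 4, y₂ ≡ 4 (mod 5). n = 1×5×1 + 3×4×4 ≡ 13 (mod 20)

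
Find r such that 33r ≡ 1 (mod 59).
33^(-1) ≡ 34 (mod 59). Verification: 33 × 34 = 1122 ≡ 1 (mod 59)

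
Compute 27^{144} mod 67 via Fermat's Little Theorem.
40

By Fermat's Little Theorem, a^(p-1) ≡ 1 (mod p) for prime p and gcd(a, p) = 1
Here p = 67, so 27^66 ≡ 1 (mod 67)
We can reduce the exponent: 144 mod 66 = 12
So 27^144 ≡ 27^12 (mod 67)
Computing: 27^12 mod 67 = 40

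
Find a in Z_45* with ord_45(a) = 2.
19 has order 2 mod 45 since 19^{2} ≡ 1 (mod 45) and no smaller power works.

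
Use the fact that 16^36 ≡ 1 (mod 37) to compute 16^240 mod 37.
By Fermat: 16^{36} ≡ 1 (mod 37). 240 ≡ 24 (mod 36). So 16^{240} ≡ 16^{24} ≡ 10 (mod 37)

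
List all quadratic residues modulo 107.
QRs mod 107: {1, 3, 4, 9, 10, 11, 12, 13, 14, 16, 19, 23, 25, 27, 29, 30, 33, 34, 35, 36, 37, 39, 40, 41, 42, 44, 47, 48, 49, 52, 53, 56, 57, 61, 62, 64, 69, 75, 76, 79, 81, 83, 85, 86, 87, 89, 90, 92, 99, 100, 101, 102, 105}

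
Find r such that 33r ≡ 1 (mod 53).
33^(-1) ≡ 45 (mod 53). Verification: 33 × 45 = 1485 ≡ 1 (mod 53)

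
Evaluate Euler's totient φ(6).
2

Prime factorization: 6 = 2 × 3
Using the formula φ(n) = n × Π(1 - 1/p) for each prime factor p:
φ(6) = 6 × (1 - 1/2) × (1 - 1/3)
φ(6) = 2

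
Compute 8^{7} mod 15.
2

Using successive squaring:
Binary expansion of 7: 111
Powers of 8 mod 15 (each is the square of the previous):
  8^1 ≡ 8 (mod 15)
  8^2 ≡ 8² = 64 ≡ 4 (mod 15)
  8^4 ≡ 4² = 16 ≡ 1 (mod 15)
7 = 4 + 2 + 1, so 8^7 = 8^4 × 8^2 × 8^1 ≡ 1 × 4 × 8 (mod 15)
Multiplying step by step:
  1 × 4 = 4 ≡ 4 (mod 15)
  4 × 8 = 32 ≡ 2 (mod 15)
Result: 8^7 ≡ 2 (mod 15)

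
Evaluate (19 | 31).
(19/31) = 19^{15} mod 31 = 1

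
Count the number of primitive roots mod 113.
Number of primitive roots mod 113 = φ(112) = 48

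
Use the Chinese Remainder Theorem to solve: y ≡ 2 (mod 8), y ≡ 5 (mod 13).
M = 8 × 13 = 104. M₁ = 13, y₁ ≡ 5 (mod 8). M₂ = 8, y₂ ≡ 5 (mod 13). y = 2×13×5 + 5×8×5 ≡ 18 (mod 104)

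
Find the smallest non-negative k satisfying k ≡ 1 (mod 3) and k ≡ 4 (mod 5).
M = 3 × 5 = 15. M₁ = 5, y₁ ≡ 2 (mod 3). M₂ = 3, y₂ ≡ 2 (mod 5). k = 1×5×2 + 4×3×2 ≡ 4 (mod 15)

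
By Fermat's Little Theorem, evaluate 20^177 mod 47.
By Fermat: 20^{46} ≡ 1 (mod 47). 177 = 3×46 + 39. So 20^{177} ≡ 20^{39} ≡ 38 (mod 47)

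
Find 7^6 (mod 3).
7 ≡ 1 (mod 3). 6 = 4 + 2 (binary 110). Repeated squaring mod 3: 1^1 ≡ 1; 1^2 ≡ 1² = 1 ≡ 1; 1^4 ≡ 1² = 1 ≡ 1. Multiply: 7^6 ≡ 1^4 × 1^2 ≡ 1 × 1 (mod 3): 1 × 1 = 1 ≡ 1. So 7^6 ≡ 1 (mod 3).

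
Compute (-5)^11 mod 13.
Using repeated squaring. (-5) ≡ 8 (mod 13). 11 = 8 + 2 + 1 (binary 1011). Repeated squaring mod 13: 8^1 ≡ 8; 8^2 ≡ 8² = 64 ≡ 12; 8^4 ≡ 12² = 144 ≡ 1; 8^8 ≡ 1² = 1 ≡ 1. Multiply: (-5)^11 ≡ 8^8 × 8^2 × 8^1 ≡ 1 × 12 × 8 (mod 13): 1 × 12 = 12 ≡ 12; 12 × 8 = 96 ≡ 5. So (-5)^11 ≡ 5 (mod 13).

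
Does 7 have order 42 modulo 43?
p - 1 = 42 has prime divisors 2, 3, 7. Check 7^(42/q) mod 43 for each: 7^(42/2) = 7^21 ≡ 42, 7^(42/3) = 7^14 ≡ 6, 7^(42/7) = 7^6 ≡ 1 (mod 43). Since 7^6 ≡ 1 (mod 43), the order of 7 divides 6 (in fact the order is 6) ≠ 42, so it is not a primitive root.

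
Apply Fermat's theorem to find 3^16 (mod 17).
By Fermat's Little Theorem, 3^{16} ≡ 1 (mod 17) since 17 is prime and gcd(3, 17) = 1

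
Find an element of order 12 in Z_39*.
37 has order 12 mod 39 since 37^{12} ≡ 1 (mod 39) and no smaller power works.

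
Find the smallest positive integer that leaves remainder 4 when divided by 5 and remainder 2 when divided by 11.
M = 5 × 11 = 55. M₁ = 11, y₁ ≡ 1 (mod 5). M₂ = 5, y₂ ≡ 9 (mod 11). r = 4×11×1 + 2×5×9 ≡ 24 (mod 55). The smallest positive such number is 24.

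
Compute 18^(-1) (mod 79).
22

Using Extended Euclidean Algorithm:
gcd(18, 79) = 1
Bezout coefficients: 18 × 22 + 79 × -5 = 1
So 18 × 22 ≡ 1 (mod 79)
The inverse is 22 mod 79 = 22
Verification: 18 × 22 = 396 = 5 × 79 + 1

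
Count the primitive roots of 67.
20

The number of primitive roots modulo p is φ(p-1) = φ(66)
φ(66) = 20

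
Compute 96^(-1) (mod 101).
20

Using Extended Euclidean Algorithm:
gcd(96, 101) = 1
Bezout coefficients: 96 × 20 + 101 × -19 = 1
So 96 × 20 ≡ 1 (mod 101)
The inverse is 20 mod 101 = 20
Verification: 96 × 20 = 1920 = 19 × 101 + 1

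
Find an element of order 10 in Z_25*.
4 has order 10 mod 25 since 4^{10} ≡ 1 (mod 25) and no smaller power works.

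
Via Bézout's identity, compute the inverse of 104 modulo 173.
Extended GCD: 104(5) + 173(-3) = 1. So 104^(-1) ≡ 5 ≡ 5 (mod 173). Verify: 104 × 5 = 520 ≡ 1 (mod 173)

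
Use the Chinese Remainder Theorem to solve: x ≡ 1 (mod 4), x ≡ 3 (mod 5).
M = 4 × 5 = 20. M₁ = 5, y₁ ≡ 1 (mod 4). M₂ = 4, y₂ ≡ 4 (mod 5). x = 1×5×1 + 3×4×4 ≡ 13 (mod 20)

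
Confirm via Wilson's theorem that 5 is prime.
(4)! mod 5 = 4. Since this equals -1 (mod 5), Wilson confirms 5 is prime.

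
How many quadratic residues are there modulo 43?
For prime 43, there are (p-1)/2 = (43-1)/2 = 21 quadratic residues (excluding 0).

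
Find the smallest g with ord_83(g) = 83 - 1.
p - 1 = 82 has prime divisors 2, 41. h is a primitive root mod 83 iff h^(82/q) ≢ 1 (mod 83) for each such q.
h = 2: 2^41 ≡ 82, 2^2 ≡ 4 (mod 83); none is 1, so 2 has order 82 and is a primitive root.
The smallest primitive root mod 83 is g = 2.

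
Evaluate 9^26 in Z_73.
Using repeated squaring. 26 = 16 + 8 + 2 (binary 11010). Repeated squaring mod 73: 9^1 ≡ 9; 9^2 ≡ 9² = 81 ≡ 8; 9^4 ≡ 8² = 64 ≡ 64; 9^8 ≡ 64² = 4096 ≡ 8; 9^16 ≡ 8² = 64 ≡ 64. Multiply: 9^26 = 9^16 × 9^8 × 9^2 ≡ 64 × 8 × 8 (mod 73): 64 × 8 = 512 ≡ 1; 1 × 8 = 8 ≡ 8. So 9^26 ≡ 8 (mod 73).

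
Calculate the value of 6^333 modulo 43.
Using Fermat: 6^{42} ≡ 1 (mod 43). 333 ≡ 39 (mod 42). So 6^{333} ≡ 6^{39} ≡ 1 (mod 43)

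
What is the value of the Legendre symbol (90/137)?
(90/137) = 90^{68} mod 137 = -1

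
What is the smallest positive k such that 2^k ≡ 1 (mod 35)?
Powers of 2 mod 35: 2^1≡2, 2^2≡4, 2^3≡8, 2^4≡16, 2^5≡32, 2^6≡29, 2^7≡23, 2^8≡11, 2^9≡22, 2^10≡9, 2^11≡18, 2^12≡1. Order = 12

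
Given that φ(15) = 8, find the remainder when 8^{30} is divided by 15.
By Euler: 8^{8} ≡ 1 (mod 15) since gcd(8, 15) = 1. 30 = 3×8 + 6. So 8^{30} ≡ 8^{6} ≡ 4 (mod 15)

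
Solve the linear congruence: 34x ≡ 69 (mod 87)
66

Since gcd(34, 87) = 1 divides 69, a solution exists.
Multiply both sides by the inverse of 34 mod 87:
  34^(-1) mod 87 = 64
  x ≡ 64 × 69 ≡ 4416 ≡ 66 (mod 87)
Verification: 34 × 66 = 2244 = 25 × 87 + 69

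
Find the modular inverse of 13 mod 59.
13^(-1) ≡ 50 (mod 59). Verification: 13 × 50 = 650 ≡ 1 (mod 59)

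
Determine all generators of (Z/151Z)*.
Primitive roots mod 151: {6, 7, 12, 13, 14, 15, 30, 35, 48, 51, 52, 54, 56, 61, 63, 71, 77, 82, 89, 93, 96, 102, 104, 106, 108, 109, 111, 112, 114, 115, 117, 120, 126, 129, 130, 133, 134, 140, 141, 146}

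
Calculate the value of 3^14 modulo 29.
Using repeated squaring. 14 = 8 + 4 + 2 (binary 1110). Repeated squaring mod 29: 3^1 ≡ 3; 3^2 ≡ 3² = 9 ≡ 9; 3^4 ≡ 9² = 81 ≡ 23; 3^8 ≡ 23² = 529 ≡ 7. Multiply: 3^14 = 3^8 × 3^4 × 3^2 ≡ 7 × 23 × 9 (mod 29): 7 × 23 = 161 ≡ 16; 16 × 9 = 144 ≡ 28. So 3^14 ≡ 28 (mod 29).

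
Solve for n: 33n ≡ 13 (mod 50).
11

Since gcd(33, 50) = 1 divides 13, a solution exists.
Multiply both sides by the inverse of 33 mod 50:
  33^(-1) mod 50 = 47
  x ≡ 47 × 13 ≡ 611 ≡ 11 (mod 50)
Verification: 33 × 11 = 363 = 7 × 50 + 13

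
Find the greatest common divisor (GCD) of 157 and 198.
1

Using the Euclidean algorithm:
157 = 0 × 198 + 157
198 = 1 × 157 + 41
157 = 3 × 41 + 34
41 = 1 × 34 + 7
34 = 4 × 7 + 6
7 = 1 × 6 + 1
6 = 6 × 1 + 0

GCD(157, 198) = 1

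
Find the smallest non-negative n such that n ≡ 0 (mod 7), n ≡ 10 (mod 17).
112

Using the Chinese Remainder Theorem:
M = product of moduli = 119
For equation 1: M_1 = 17, 17 ≡ 3 (mod 7), inverse of 17 mod 7 is 5 (check: 3 × 5 = 15 ≡ 1 (mod 7))
For equation 2: M_2 = 7, 7 ≡ 7 (mod 17), inverse of 7 mod 17 is 5 (check: 7 × 5 = 35 ≡ 1 (mod 17))
Combine: n ≡ Σ r_i×M_i×(M_i⁻¹ mod m_i) = 0×17×5 + 10×7×5 = 0 + 350 = 350
350 mod 119 = 112
n ≡ 112 (mod 119)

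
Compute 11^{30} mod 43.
35

Using successive squaring:
Binary expansion of 30: 11110
Powers of 11 mod 43 (each is the square of the previous):
  11^1 ≡ 11 (mod 43)
  11^2 ≡ 11² = 121 ≡ 35 (mod 43)
  11^4 ≡ 35² = 1225 ≡ 21 (mod 43)
  11^8 ≡ 21² = 441 ≡ 11 (mod 43)
  11^16 ≡ 11² = 121 ≡ 35 (mod 43)
30 = 16 + 8 + 4 + 2, so 11^30 = 11^16 × 11^8 × 11^4 × 11^2 ≡ 35 × 11 × 21 × 35 (mod 43)
Multiplying step by step:
  35 × 11 = 385 ≡ 41 (mod 43)
  41 × 21 = 861 ≡ 1 (mod 43)
  1 × 35 = 35 ≡ 35 (mod 43)
Result: 11^30 ≡ 35 (mod 43)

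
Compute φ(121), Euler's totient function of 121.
110

Prime factorization: 121 = 11^2
Using the formula φ(n) = n × Π(1 - 1/p) for each prime factor p:
φ(121) = 121 × (1 - 1/11)
φ(121) = 110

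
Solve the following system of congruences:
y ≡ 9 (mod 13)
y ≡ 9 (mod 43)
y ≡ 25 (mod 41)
16220

Using the Chinese Remainder Theorem:
M = product of moduli = 22919
For equation 1: M_1 = 1763, 1763 ≡ 8 (mod 13), inverse of 1763 mod 13 is 5 (check: 8 × 5 = 40 ≡ 1 (mod 13))
For equation 2: M_2 = 533, 533 ≡ 17 (mod 43), inverse of 533 mod 43 is 38 (check: 17 × 38 = 646 ≡ 1 (mod 43))
For equation 3: M_3 = 559, 559 ≡ 26 (mod 41), inverse of 559 mod 41 is 30 (check: 26 × 30 = 780 ≡ 1 (mod 41))
Combine: y ≡ Σ r_i×M_i×(M_i⁻¹ mod m_i) = 9×1763×5 + 9×533×38 + 25×559×30 = 79335 + 182286 + 419250 = 680871
680871 mod 22919 = 16220
y ≡ 16220 (mod 22919)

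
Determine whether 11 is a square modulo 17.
By Euler's criterion: 11^{8} ≡ 16 (mod 17). Since this equals -1 (≡ 16), 11 is not a QR.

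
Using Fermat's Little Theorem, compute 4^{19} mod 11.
3

By Fermat's Little Theorem, a^(p-1) ≡ 1 (mod p) for prime p and gcd(a, p) = 1
Here p = 11, so 4^10 ≡ 1 (mod 11)
We can reduce the exponent: 19 mod 10 = 9
So 4^19 ≡ 4^9 (mod 11)
Computing: 4^9 mod 11 = 3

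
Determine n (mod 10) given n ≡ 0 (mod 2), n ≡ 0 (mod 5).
0

Using the Chinese Remainder Theorem:
M = product of moduli = 10
For equation 1: M_1 = 5, 5 ≡ 1 (mod 2), inverse of 5 mod 2 is 1 (check: 1 × 1 = 1 ≡ 1 (mod 2))
For equation 2: M_2 = 2, 2 ≡ 2 (mod 5), inverse of 2 mod 5 is 3 (check: 2 × 3 = 6 ≡ 1 (mod 5))
Combine: n ≡ Σ r_i×M_i×(M_i⁻¹ mod m_i) = 0×5×1 + 0×2×3 = 0 + 0 = 0
0 mod 10 = 0
n ≡ 0 (mod 10)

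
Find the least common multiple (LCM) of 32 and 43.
1376

First find GCD(32, 43) using the Euclidean algorithm:
32 = 0 × 43 + 32
43 = 1 × 32 + 11
32 = 2 × 11 + 10
11 = 1 × 10 + 1
10 = 10 × 1 + 0
GCD(32, 43) = 1

LCM formula: LCM(a, b) = (a × b) / GCD(a, b)
LCM(32, 43) = (32 × 43) / 1
LCM(32, 43) = 1376 / 1
LCM(32, 43) = 1376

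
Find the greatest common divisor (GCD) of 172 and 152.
4

Using the Euclidean algorithm:
172 = 1 × 152 + 20
152 = 7 × 20 + 12
20 = 1 × 12 + 8
12 = 1 × 8 + 4
8 = 2 × 4 + 0

GCD(172, 152) = 4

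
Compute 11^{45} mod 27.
26

Using successive squaring:
Binary expansion of 45: 101101
Powers of 11 mod 27 (each is the square of the previous):
  11^1 ≡ 11 (mod 27)
  11^2 ≡ 11² = 121 ≡ 13 (mod 27)
  11^4 ≡ 13² = 169 ≡ 7 (mod 27)
  11^8 ≡ 7² = 49 ≡ 22 (mod 27)
  11^16 ≡ 22² = 484 ≡ 25 (mod 27)
  11^32 ≡ 25² = 625 ≡ 4 (mod 27)
45 = 32 + 8 + 4 + 1, so 11^45 = 11^32 × 11^8 × 11^4 × 11^1 ≡ 4 × 22 × 7 × 11 (mod 27)
Multiplying step by step:
  4 × 22 = 88 ≡ 7 (mod 27)
  7 × 7 = 49 ≡ 22 (mod 27)
  22 × 11 = 242 ≡ 26 (mod 27)
Result: 11^45 ≡ 26 (mod 27)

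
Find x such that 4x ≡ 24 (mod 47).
6

Since gcd(4, 47) = 1 divides 24, a solution exists.
Multiply both sides by the inverse of 4 mod 47:
  4^(-1) mod 47 = 12
  x ≡ 12 × 24 ≡ 288 ≡ 6 (mod 47)
Verification: 4 × 6 = 24 = 0 × 47 + 24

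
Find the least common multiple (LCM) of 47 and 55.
2585

First find GCD(47, 55) using the Euclidean algorithm:
47 = 0 × 55 + 47
55 = 1 × 47 + 8
47 = 5 × 8 + 7
8 = 1 × 7 + 1
7 = 7 × 1 + 0
GCD(47, 55) = 1

LCM formula: LCM(a, b) = (a × b) / GCD(a, b)
LCM(47, 55) = (47 × 55) / 1
LCM(47, 55) = 2585 / 1
LCM(47, 55) = 2585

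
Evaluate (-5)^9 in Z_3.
(-5) ≡ 1 (mod 3). 9 = 8 + 1 (binary 1001). Repeated squaring mod 3: 1^1 ≡ 1; 1^2 ≡ 1² = 1 ≡ 1; 1^4 ≡ 1² = 1 ≡ 1; 1^8 ≡ 1² = 1 ≡ 1. Multiply: (-5)^9 ≡ 1^8 × 1^1 ≡ 1 × 1 (mod 3): 1 × 1 = 1 ≡ 1. So (-5)^9 ≡ 1 (mod 3).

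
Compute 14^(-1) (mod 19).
14^(-1) ≡ 15 (mod 19). Verification: 14 × 15 = 210 ≡ 1 (mod 19)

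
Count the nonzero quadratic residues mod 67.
For prime 67, there are (p-1)/2 = (67-1)/2 = 33 quadratic residues (excluding 0).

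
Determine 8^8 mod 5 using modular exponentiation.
8 ≡ 3 (mod 5). 8 = 8 (binary 1000). Repeated squaring mod 5: 3^1 ≡ 3; 3^2 ≡ 3² = 9 ≡ 4; 3^4 ≡ 4² = 16 ≡ 1; 3^8 ≡ 1² = 1 ≡ 1. So 8^8 ≡ 1 (mod 5).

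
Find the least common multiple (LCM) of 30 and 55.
330

First find GCD(30, 55) using the Euclidean algorithm:
30 = 0 × 55 + 30
55 = 1 × 30 + 25
30 = 1 × 25 + 5
25 = 5 × 5 + 0
GCD(30, 55) = 5

LCM formula: LCM(a, b) = (a × b) / GCD(a, b)
LCM(30, 55) = (30 × 55) / 5
LCM(30, 55) = 1650 / 5
LCM(30, 55) = 330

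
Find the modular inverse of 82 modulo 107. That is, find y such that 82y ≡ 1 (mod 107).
77

Using Extended Euclidean Algorithm:
gcd(82, 107) = 1
Bezout coefficients: 82 × -30 + 107 × 23 = 1
So 82 × -30 ≡ 1 (mod 107)
The inverse is -30 mod 107 = 77
Verification: 82 × 77 = 6314 = 59 × 107 + 1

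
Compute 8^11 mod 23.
Using repeated squaring. 11 = 8 + 2 + 1 (binary 1011). Repeated squaring mod 23: 8^1 ≡ 8; 8^2 ≡ 8² = 64 ≡ 18; 8^4 ≡ 18² = 324 ≡ 2; 8^8 ≡ 2² = 4 ≡ 4. Multiply: 8^11 = 8^8 × 8^2 × 8^1 ≡ 4 × 18 × 8 (mod 23): 4 × 18 = 72 ≡ 3; 3 × 8 = 24 ≡ 1. So 8^11 ≡ 1 (mod 23).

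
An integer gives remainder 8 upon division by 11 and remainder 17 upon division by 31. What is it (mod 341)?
M = 11 × 31 = 341. M₁ = 31, y₁ ≡ 5 (mod 11). M₂ = 11, y₂ ≡ 17 (mod 31). t = 8×31×5 + 17×11×17 ≡ 327 (mod 341). The smallest positive such number is 327.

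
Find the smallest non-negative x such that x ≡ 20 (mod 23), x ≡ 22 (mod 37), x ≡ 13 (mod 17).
3056

Using the Chinese Remainder Theorem:
M = product of moduli = 14467
For equation 1: M_1 = 629, 629 ≡ 8 (mod 23), inverse of 629 mod 23 is 3 (check: 8 × 3 = 24 ≡ 1 (mod 23))
For equation 2: M_2 = 391, 391 ≡ 21 (mod 37), inverse of 391 mod 37 is 30 (check: 21 × 30 = 630 ≡ 1 (mod 37))
For equation 3: M_3 = 851, 851 ≡ 1 (mod 17), inverse of 851 mod 17 is 1 (check: 1 × 1 = 1 ≡ 1 (mod 17))
Combine: x ≡ Σ r_i×M_i×(M_i⁻¹ mod m_i) = 20×629×3 + 22×391×30 + 13×851×1 = 37740 + 258060 + 11063 = 306863
306863 mod 14467 = 3056
x ≡ 3056 (mod 14467)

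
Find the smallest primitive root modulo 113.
p - 1 = 112 has prime divisors 2, 7. h is a primitive root mod 113 iff h^(112/q) ≢ 1 (mod 113) for each such q.
h = 2: 2^56 ≡ 1, 2^16 ≡ 109 (mod 113); 2^56 ≡ 1, so not a primitive root.
h = 3: 3^56 ≡ 112, 3^16 ≡ 49 (mod 113); none is 1, so 3 has order 112 and is a primitive root.
The smallest primitive root mod 113 is g = 3.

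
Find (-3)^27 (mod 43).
Using repeated squaring. (-3) ≡ 40 (mod 43). 27 = 16 + 8 + 2 + 1 (binary 11011). Repeated squaring mod 43: 40^1 ≡ 40; 40^2 ≡ 40² = 1600 ≡ 9; 40^4 ≡ 9² = 81 ≡ 38; 40^8 ≡ 38² = 1444 ≡ 25; 40^16 ≡ 25² = 625 ≡ 23. Multiply: (-3)^27 ≡ 40^16 × 40^8 × 40^2 × 40^1 ≡ 23 × 25 × 9 × 40 (mod 43): 23 × 25 = 575 ≡ 16; 16 × 9 = 144 ≡ 15; 15 × 40 = 600 ≡ 41. So (-3)^27 ≡ 41 (mod 43).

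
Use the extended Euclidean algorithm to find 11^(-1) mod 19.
Extended GCD: 11(7) + 19(-4) = 1. So 11^(-1) ≡ 7 ≡ 7 (mod 19). Verify: 11 × 7 = 77 ≡ 1 (mod 19)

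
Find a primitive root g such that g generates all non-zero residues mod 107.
p - 1 = 106 has prime divisors 2, 53. h is a primitive root mod 107 iff h^(106/q) ≢ 1 (mod 107) for each such q.
h = 2: 2^53 ≡ 106, 2^2 ≡ 4 (mod 107); none is 1, so 2 has order 106 and is a primitive root.
The smallest primitive root mod 107 is g = 2.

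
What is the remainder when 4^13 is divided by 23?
Using repeated squaring. 13 = 8 + 4 + 1 (binary 1101). Repeated squaring mod 23: 4^1 ≡ 4; 4^2 ≡ 4² = 16 ≡ 16; 4^4 ≡ 16² = 256 ≡ 3; 4^8 ≡ 3² = 9 ≡ 9. Multiply: 4^13 = 4^8 × 4^4 × 4^1 ≡ 9 × 3 × 4 (mod 23): 9 × 3 = 27 ≡ 4; 4 × 4 = 16 ≡ 16. So 4^13 ≡ 16 (mod 23).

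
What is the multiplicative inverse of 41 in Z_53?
22

Using Extended Euclidean Algorithm:
gcd(41, 53) = 1
Bezout coefficients: 41 × 22 + 53 × -17 = 1
So 41 × 22 ≡ 1 (mod 53)
The inverse is 22 mod 53 = 22
Verification: 41 × 22 = 902 = 17 × 53 + 1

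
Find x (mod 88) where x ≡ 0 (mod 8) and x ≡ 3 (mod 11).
M = 8 × 11 = 88. M₁ = 11, y₁ ≡ 3 (mod 8). M₂ = 8, y₂ ≡ 7 (mod 11). x = 0×11×3 + 3×8×7 ≡ 80 (mod 88)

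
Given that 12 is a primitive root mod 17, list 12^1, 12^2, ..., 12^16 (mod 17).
g^1, g^2, ..., g^{16} mod 17: {12, 8, 11, 13, 3, 2, 7, 16, 5, 9, 6, 4, 14, 15, 10, 1}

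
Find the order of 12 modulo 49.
Powers of 12 mod 49: 12^1≡12, 12^2≡46, 12^3≡13, 12^4≡9, 12^5≡10, 12^6≡22, 12^7≡19, 12^8≡32, 12^9≡41, 12^10≡2, 12^11≡24, 12^12≡43, 12^13≡26, 12^14≡18, 12^15≡20, 12^16≡44, 12^17≡38, 12^18≡15, 12^19≡33, 12^20≡4, 12^21≡48, 12^22≡37, 12^23≡3, 12^24≡36, 12^25≡40, 12^26≡39, 12^27≡27, 12^28≡30, 12^29≡17, 12^30≡8, 12^31≡47, 12^32≡25, 12^33≡6, 12^34≡23, 12^35≡31, 12^36≡29, 12^37≡5, 12^38≡11, 12^39≡34, 12^40≡16, 12^41≡45, 12^42≡1. Order = 42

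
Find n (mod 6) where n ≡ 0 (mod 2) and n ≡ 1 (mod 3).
M = 2 × 3 = 6. M₁ = 3, y₁ ≡ 1 (mod 2). M₂ = 2, y₂ ≡ 2 (mod 3). n = 0×3×1 + 1×2×2 ≡ 4 (mod 6)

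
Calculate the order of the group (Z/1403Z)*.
1320

Prime factorization: 1403 = 23 × 61
Using the formula φ(n) = n × Π(1 - 1/p) for each prime factor p:
φ(1403) = 1403 × (1 - 1/23) × (1 - 1/61)
φ(1403) = 1320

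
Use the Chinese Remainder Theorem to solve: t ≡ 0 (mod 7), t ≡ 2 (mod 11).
M = 7 × 11 = 77. M₁ = 11, y₁ ≡ 2 (mod 7). M₂ = 7, y₂ ≡ 8 (mod 11). t = 0×11×2 + 2×7×8 ≡ 35 (mod 77)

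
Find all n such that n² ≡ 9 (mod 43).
The square roots of 9 mod 43 are 40 and 3. Verify: 40² = 1600 ≡ 9 (mod 43)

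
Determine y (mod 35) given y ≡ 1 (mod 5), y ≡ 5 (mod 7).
26

Using the Chinese Remainder Theorem:
M = product of moduli = 35
For equation 1: M_1 = 7, 7 ≡ 2 (mod 5), inverse of 7 mod 5 is 3 (check: 2 × 3 = 6 ≡ 1 (mod 5))
For equation 2: M_2 = 5, 5 ≡ 5 (mod 7), inverse of 5 mod 7 is 3 (check: 5 × 3 = 15 ≡ 1 (mod 7))
Combine: y ≡ Σ r_i×M_i×(M_i⁻¹ mod m_i) = 1×7×3 + 5×5×3 = 21 + 75 = 96
96 mod 35 = 26
y ≡ 26 (mod 35)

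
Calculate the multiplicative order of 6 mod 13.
Powers of 6 mod 13: 6^1≡6, 6^2≡10, 6^3≡8, 6^4≡9, 6^5≡2, 6^6≡12, 6^7≡7, 6^8≡3, 6^9≡5, 6^10≡4, 6^11≡11, 6^12≡1. Order = 12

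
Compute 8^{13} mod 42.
8

Using successive squaring:
Binary expansion of 13: 1101
Powers of 8 mod 42 (each is the square of the previous):
  8^1 ≡ 8 (mod 42)
  8^2 ≡ 8² = 64 ≡ 22 (mod 42)
  8^4 ≡ 22² = 484 ≡ 22 (mod 42)
  8^8 ≡ 22² = 484 ≡ 22 (mod 42)
13 = 8 + 4 + 1, so 8^13 = 8^8 × 8^4 × 8^1 ≡ 22 × 22 × 8 (mod 42)
Multiplying step by step:
  22 × 22 = 484 ≡ 22 (mod 42)
  22 × 8 = 176 ≡ 8 (mod 42)
Result: 8^13 ≡ 8 (mod 42)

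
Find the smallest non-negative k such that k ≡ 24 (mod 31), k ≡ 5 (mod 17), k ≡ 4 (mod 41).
20422

Using the Chinese Remainder Theorem:
M = product of moduli = 21607
For equation 1: M_1 = 697, 697 ≡ 15 (mod 31), inverse of 697 mod 31 is 29 (check: 15 × 29 = 435 ≡ 1 (mod 31))
For equation 2: M_2 = 1271, 1271 ≡ 13 (mod 17), inverse of 1271 mod 17 is 4 (check: 13 × 4 = 52 ≡ 1 (mod 17))
For equation 3: M_3 = 527, 527 ≡ 35 (mod 41), inverse of 527 mod 41 is 34 (check: 35 × 34 = 1190 ≡ 1 (mod 41))
Combine: k ≡ Σ r_i×M_i×(M_i⁻¹ mod m_i) = 24×697×29 + 5×1271×4 + 4×527×34 = 485112 + 25420 + 71672 = 582204
582204 mod 21607 = 20422
k ≡ 20422 (mod 21607)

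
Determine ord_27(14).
Powers of 14 mod 27: 14^1≡14, 14^2≡7, 14^3≡17, 14^4≡22, 14^5≡11, 14^6≡19, 14^7≡23, 14^8≡25, 14^9≡26, 14^10≡13, 14^11≡20, 14^12≡10, 14^13≡5, 14^14≡16, 14^15≡8, 14^16≡4, 14^17≡2, 14^18≡1. Order = 18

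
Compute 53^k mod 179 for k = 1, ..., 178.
g^1, g^2, ..., g^{178} mod 179: {53, 124, 128, 161, 120, 95, 23, 145, 167, 80, 123, 75, 37, 171, 113, 82, 50, 144, 114, 135, 174, 93, 96, 76, 90, 116, 62, 64, 170, 60, 137, 101, 162, 173, 40, 151, 127, 108, 175, 146, 41, 25, 72, 57, 157, 87, 136, 48, 38, 45, 58, 31, 32, 85, 30, 158, 140, 81, 176, 20, 165, 153, 54, 177, 73, 110, 102, 36, 118, 168, 133, 68, 24, 19, 112, 29, 105, 16, 132, 15, 79, 70, 130, 88, 10, 172, 166, 27, 178, 126, 55, 51, 18, 59, 84, 156, 34, 12, 99, 56, 104, 142, 8, 66, 97, 129, 35, 65, 44, 5, 86, 83, 103, 89, 63, 117, 115, 9, 119, 42, 78, 17, 6, 139, 28, 52, 71, 4, 33, 138, 154, 107, 122, 22, 92, 43, 131, 141, 134, 121, 148, 147, 94, 149, 21, 39, 98, 3, 159, 14, 26, 125, 2, 106, 69, 77, 143, 61, 11, 46, 111, 155, 160, 67, 150, 74, 163, 47, 164, 100, 109, 49, 91, 169, 7, 13, 152, 1}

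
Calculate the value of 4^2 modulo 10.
2 = 2 (binary 10). Repeated squaring mod 10: 4^1 ≡ 4; 4^2 ≡ 4² = 16 ≡ 6. So 4^2 ≡ 6 (mod 10).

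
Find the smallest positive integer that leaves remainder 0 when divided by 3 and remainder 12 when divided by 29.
M = 3 × 29 = 87. M₁ = 29, y₁ ≡ 2 (mod 3). M₂ = 3, y₂ ≡ 10 (mod 29). y = 0×29×2 + 12×3×10 ≡ 12 (mod 87). The smallest positive such number is 12.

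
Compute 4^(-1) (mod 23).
4^(-1) ≡ 6 (mod 23). Verification: 4 × 6 = 24 ≡ 1 (mod 23)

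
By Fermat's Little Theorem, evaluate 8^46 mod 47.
By Fermat's Little Theorem, 8^{46} ≡ 1 (mod 47) since 47 is prime and gcd(8, 47) = 1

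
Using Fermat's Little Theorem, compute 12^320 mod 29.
By Fermat: 12^{28} ≡ 1 (mod 29). 320 ≡ 12 (mod 28). So 12^{320} ≡ 12^{12} ≡ 1 (mod 29)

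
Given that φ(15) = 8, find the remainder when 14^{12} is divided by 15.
By Euler: 14^{8} ≡ 1 (mod 15) since gcd(14, 15) = 1. 12 = 1×8 + 4. So 14^{12} ≡ 14^{4} ≡ 1 (mod 15)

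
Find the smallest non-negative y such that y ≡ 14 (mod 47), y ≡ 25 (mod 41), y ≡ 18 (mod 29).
9414

Using the Chinese Remainder Theorem:
M = product of moduli = 55883
For equation 1: M_1 = 1189, 1189 ≡ 14 (mod 47), inverse of 1189 mod 47 is 37 (check: 14 × 37 = 518 ≡ 1 (mod 47))
For equation 2: M_2 = 1363, 1363 ≡ 10 (mod 41), inverse of 1363 mod 41 is 37 (check: 10 × 37 = 370 ≡ 1 (mod 41))
For equation 3: M_3 = 1927, 1927 ≡ 13 (mod 29), inverse of 1927 mod 29 is 9 (check: 13 × 9 = 117 ≡ 1 (mod 29))
Combine: y ≡ Σ r_i×M_i×(M_i⁻¹ mod m_i) = 14×1189×37 + 25×1363×37 + 18×1927×9 = 615902 + 1260775 + 312174 = 2188851
2188851 mod 55883 = 9414
y ≡ 9414 (mod 55883)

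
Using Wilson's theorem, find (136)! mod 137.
By Wilson's theorem, (136)! ≡ -1 ≡ 136 (mod 137)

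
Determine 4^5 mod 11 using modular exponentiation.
5 = 4 + 1 (binary 101). Repeated squaring mod 11: 4^1 ≡ 4; 4^2 ≡ 4² = 16 ≡ 5; 4^4 ≡ 5² = 25 ≡ 3. Multiply: 4^5 = 4^4 × 4^1 ≡ 3 × 4 (mod 11): 3 × 4 = 12 ≡ 1. So 4^5 ≡ 1 (mod 11).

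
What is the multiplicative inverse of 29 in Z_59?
29^(-1) ≡ 57 (mod 59). Verification: 29 × 57 = 1653 ≡ 1 (mod 59)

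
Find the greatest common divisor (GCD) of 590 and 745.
5

Using the Euclidean algorithm:
590 = 0 × 745 + 590
745 = 1 × 590 + 155
590 = 3 × 155 + 125
155 = 1 × 125 + 30
125 = 4 × 30 + 5
30 = 6 × 5 + 0

GCD(590, 745) = 5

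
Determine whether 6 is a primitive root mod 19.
p - 1 = 18 has prime divisors 2, 3. Check 6^(18/q) mod 19 for each: 6^(18/2) = 6^9 ≡ 1, 6^(18/3) = 6^6 ≡ 11 (mod 19). Since 6^9 ≡ 1 (mod 19), the order of 6 divides 9 (in fact the order is 9) ≠ 18, so it is not a primitive root.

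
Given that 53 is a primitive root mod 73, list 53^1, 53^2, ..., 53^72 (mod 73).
g^1, g^2, ..., g^{72} mod 73: {53, 35, 30, 57, 28, 24, 31, 37, 63, 54, 15, 65, 14, 12, 52, 55, 68, 27, 44, 69, 7, 6, 26, 64, 34, 50, 22, 71, 40, 3, 13, 32, 17, 25, 11, 72, 20, 38, 43, 16, 45, 49, 42, 36, 10, 19, 58, 8, 59, 61, 21, 18, 5, 46, 29, 4, 66, 67, 47, 9, 39, 23, 51, 2, 33, 70, 60, 41, 56, 48, 62, 1}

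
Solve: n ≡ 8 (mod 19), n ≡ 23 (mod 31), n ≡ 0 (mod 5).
M = 19 × 31 × 5 = 2945. M₁ = 155, y₁ ≡ 13 (mod 19). M₂ = 95, y₂ ≡ 16 (mod 31). M₃ = 589, y₃ ≡ 4 (mod 5). n = 8×155×13 + 23×95×16 + 0×589×4 ≡ 1015 (mod 2945)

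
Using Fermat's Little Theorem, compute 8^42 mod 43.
By Fermat's Little Theorem, 8^{42} ≡ 1 (mod 43) since 43 is prime and gcd(8, 43) = 1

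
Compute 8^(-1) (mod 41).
8^(-1) ≡ 36 (mod 41). Verification: 8 × 36 = 288 ≡ 1 (mod 41)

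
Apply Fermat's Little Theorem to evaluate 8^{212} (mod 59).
15

By Fermat's Little Theorem, a^(p-1) ≡ 1 (mod p) for prime p and gcd(a, p) = 1
Here p = 59, so 8^58 ≡ 1 (mod 59)
We can reduce the exponent: 212 mod 58 = 38
So 8^212 ≡ 8^38 (mod 59)
Computing: 8^38 mod 59 = 15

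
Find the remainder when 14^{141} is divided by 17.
By Fermat: 14^{16} ≡ 1 (mod 17). 141 = 8×16 + 13. So 14^{141} ≡ 14^{13} ≡ 5 (mod 17)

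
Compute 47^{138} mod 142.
9

Using successive squaring:
Binary expansion of 138: 10001010
Powers of 47 mod 142 (each is the square of the previous):
  47^1 ≡ 47 (mod 142)
  47^2 ≡ 47² = 2209 ≡ 79 (mod 142)
  47^4 ≡ 79² = 6241 ≡ 135 (mod 142)
  47^8 ≡ 135² = 18225 ≡ 49 (mod 142)
  47^16 ≡ 49² = 2401 ≡ 129 (mod 142)
  47^32 ≡ 129² = 16641 ≡ 27 (mod 142)
  47^64 ≡ 27² = 729 ≡ 19 (mod 142)
  47^128 ≡ 19² = 361 ≡ 77 (mod 142)
138 = 128 + 8 + 2, so 47^138 = 47^128 × 47^8 × 47^2 ≡ 77 × 49 × 79 (mod 142)
Multiplying step by step:
  77 × 49 = 3773 ≡ 81 (mod 142)
  81 × 79 = 6399 ≡ 9 (mod 142)
Result: 47^138 ≡ 9 (mod 142)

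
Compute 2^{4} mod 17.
16

Using successive squaring:
Binary expansion of 4: 100
Powers of 2 mod 17 (each is the square of the previous):
  2^1 ≡ 2 (mod 17)
  2^2 ≡ 2² = 4 ≡ 4 (mod 17)
  2^4 ≡ 4² = 16 ≡ 16 (mod 17)
4 is a power of 2, so 2^4 is the last square: ≡ 16 (mod 17)
Result: 2^4 ≡ 16 (mod 17)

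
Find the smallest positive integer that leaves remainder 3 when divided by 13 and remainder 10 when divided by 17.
M = 13 × 17 = 221. M₁ = 17, y₁ ≡ 10 (mod 13). M₂ = 13, y₂ ≡ 4 (mod 17). z = 3×17×10 + 10×13×4 ≡ 146 (mod 221). The smallest positive such number is 146.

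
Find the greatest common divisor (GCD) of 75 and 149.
1

Using the Euclidean algorithm:
75 = 0 × 149 + 75
149 = 1 × 75 + 74
75 = 1 × 74 + 1
74 = 74 × 1 + 0

GCD(75, 149) = 1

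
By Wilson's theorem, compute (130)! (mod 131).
By Wilson's theorem, (130)! ≡ -1 ≡ 130 (mod 131)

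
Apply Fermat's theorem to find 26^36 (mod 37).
By Fermat's Little Theorem, 26^{36} ≡ 1 (mod 37) since 37 is prime and gcd(26, 37) = 1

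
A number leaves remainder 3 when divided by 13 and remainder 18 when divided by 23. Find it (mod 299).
M = 13 × 23 = 299. M₁ = 23, y₁ ≡ 4 (mod 13). M₂ = 13, y₂ ≡ 16 (mod 23). x = 3×23×4 + 18×13×16 ≡ 133 (mod 299)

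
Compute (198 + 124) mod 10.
2

(198 + 124) = 322
322 mod 10 = 2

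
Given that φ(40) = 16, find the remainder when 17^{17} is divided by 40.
By Euler: 17^{16} ≡ 1 (mod 40) since gcd(17, 40) = 1. 17 = 1×16 + 1. So 17^{17} ≡ 17^{1} ≡ 17 (mod 40)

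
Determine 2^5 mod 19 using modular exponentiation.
5 = 4 + 1 (binary 101). Repeated squaring mod 19: 2^1 ≡ 2; 2^2 ≡ 2² = 4 ≡ 4; 2^4 ≡ 4² = 16 ≡ 16. Multiply: 2^5 = 2^4 × 2^1 ≡ 16 × 2 (mod 19): 16 × 2 = 32 ≡ 13. So 2^5 ≡ 13 (mod 19).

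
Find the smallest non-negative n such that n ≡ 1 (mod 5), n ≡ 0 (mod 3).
6

Using the Chinese Remainder Theorem:
M = product of moduli = 15
For equation 1: M_1 = 3, 3 ≡ 3 (mod 5), inverse of 3 mod 5 is 2 (check: 3 × 2 = 6 ≡ 1 (mod 5))
For equation 2: M_2 = 5, 5 ≡ 2 (mod 3), inverse of 5 mod 3 is 2 (check: 2 × 2 = 4 ≡ 1 (mod 3))
Combine: n ≡ Σ r_i×M_i×(M_i⁻¹ mod m_i) = 1×3×2 + 0×5×2 = 6 + 0 = 6
6 mod 15 = 6
n ≡ 6 (mod 15)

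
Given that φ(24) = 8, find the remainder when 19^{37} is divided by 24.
By Euler: 19^{8} ≡ 1 (mod 24) since gcd(19, 24) = 1. 37 = 4×8 + 5. So 19^{37} ≡ 19^{5} ≡ 19 (mod 24)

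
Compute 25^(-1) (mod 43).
25^(-1) ≡ 31 (mod 43). Verification: 25 × 31 = 775 ≡ 1 (mod 43)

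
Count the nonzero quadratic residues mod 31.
For prime 31, there are (p-1)/2 = (31-1)/2 = 15 quadratic residues (excluding 0).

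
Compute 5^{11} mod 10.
5

Using successive squaring:
Binary expansion of 11: 1011
Powers of 5 mod 10 (each is the square of the previous):
  5^1 ≡ 5 (mod 10)
  5^2 ≡ 5² = 25 ≡ 5 (mod 10)
  5^4 ≡ 5² = 25 ≡ 5 (mod 10)
  5^8 ≡ 5² = 25 ≡ 5 (mod 10)
11 = 8 + 2 + 1, so 5^11 = 5^8 × 5^2 × 5^1 ≡ 5 × 5 × 5 (mod 10)
Multiplying step by step:
  5 × 5 = 25 ≡ 5 (mod 10)
  5 × 5 = 25 ≡ 5 (mod 10)
Result: 5^11 ≡ 5 (mod 10)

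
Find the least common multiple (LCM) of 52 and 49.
2548

First find GCD(52, 49) using the Euclidean algorithm:
52 = 1 × 49 + 3
49 = 16 × 3 + 1
3 = 3 × 1 + 0
GCD(52, 49) = 1

LCM formula: LCM(a, b) = (a × b) / GCD(a, b)
LCM(52, 49) = (52 × 49) / 1
LCM(52, 49) = 2548 / 1
LCM(52, 49) = 2548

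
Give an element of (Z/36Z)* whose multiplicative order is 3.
13 has order 3 mod 36 since 13^{3} ≡ 1 (mod 36) and no smaller power works.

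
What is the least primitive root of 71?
7

A primitive root g modulo p has order p-1 = 70
Prime divisors of 70: [2, 5, 7]
g is a primitive root iff g^(70/q) ≢ 1 (mod 71) for each prime divisor q
Testing small values:
  g = 2: 2^35 ≡ 1, 2^14 ≡ 54, 2^10 ≡ 30 (mod 71) → 2^35 ≡ 1, not primitive root
  g = 3: 3^35 ≡ 1, 3^14 ≡ 54, 3^10 ≡ 48 (mod 71) → 3^35 ≡ 1, not primitive root
  g = 4: 4^35 ≡ 1, 4^14 ≡ 5, 4^10 ≡ 48 (mod 71) → 4^35 ≡ 1, not primitive root
  g = 5: 5^35 ≡ 1, 5^14 ≡ 57, 5^10 ≡ 1 (mod 71) → 5^35 ≡ 1, not primitive root
  g = 6: 6^35 ≡ 1, 6^14 ≡ 5, 6^10 ≡ 20 (mod 71) → 6^35 ≡ 1, not primitive root
  g = 7: 7^35 ≡ 70, 7^14 ≡ 54, 7^10 ≡ 45 (mod 71) → none is 1, primitive root!
The smallest primitive root is 7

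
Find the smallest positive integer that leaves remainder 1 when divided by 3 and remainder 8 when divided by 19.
M = 3 × 19 = 57. M₁ = 19, y₁ ≡ 1 (mod 3). M₂ = 3, y₂ ≡ 13 (mod 19). r = 1×19×1 + 8×3×13 ≡ 46 (mod 57). The smallest positive such number is 46.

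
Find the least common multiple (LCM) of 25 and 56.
1400

First find GCD(25, 56) using the Euclidean algorithm:
25 = 0 × 56 + 25
56 = 2 × 25 + 6
25 = 4 × 6 + 1
6 = 6 × 1 + 0
GCD(25, 56) = 1

LCM formula: LCM(a, b) = (a × b) / GCD(a, b)
LCM(25, 56) = (25 × 56) / 1
LCM(25, 56) = 1400 / 1
LCM(25, 56) = 1400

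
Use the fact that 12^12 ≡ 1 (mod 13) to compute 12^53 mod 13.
By Fermat: 12^{12} ≡ 1 (mod 13). 53 = 4×12 + 5. So 12^{53} ≡ 12^{5} ≡ 12 (mod 13)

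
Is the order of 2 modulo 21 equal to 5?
No, the actual order is 6, not 5.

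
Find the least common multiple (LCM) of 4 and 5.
20

First find GCD(4, 5) using the Euclidean algorithm:
4 = 0 × 5 + 4
5 = 1 × 4 + 1
4 = 4 × 1 + 0
GCD(4, 5) = 1

LCM formula: LCM(a, b) = (a × b) / GCD(a, b)
LCM(4, 5) = (4 × 5) / 1
LCM(4, 5) = 20 / 1
LCM(4, 5) = 20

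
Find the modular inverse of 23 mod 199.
23^(-1) ≡ 26 (mod 199). Verification: 23 × 26 = 598 ≡ 1 (mod 199)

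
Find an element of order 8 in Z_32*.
11 has order 8 mod 32 since 11^{8} ≡ 1 (mod 32) and no smaller power works.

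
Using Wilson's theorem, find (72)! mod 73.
By Wilson's theorem, (72)! ≡ -1 ≡ 72 (mod 73)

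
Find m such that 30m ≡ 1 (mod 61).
30^(-1) ≡ 59 (mod 61). Verification: 30 × 59 = 1770 ≡ 1 (mod 61)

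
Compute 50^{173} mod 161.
78

Using successive squaring:
Binary expansion of 173: 10101101
Powers of 50 mod 161 (each is the square of the previous):
  50^1 ≡ 50 (mod 161)
  50^2 ≡ 50² = 2500 ≡ 85 (mod 161)
  50^4 ≡ 85² = 7225 ≡ 141 (mod 161)
  50^8 ≡ 141² = 19881 ≡ 78 (mod 161)
  50^16 ≡ 78² = 6084 ≡ 127 (mod 161)
  50^32 ≡ 127² = 16129 ≡ 29 (mod 161)
  50^64 ≡ 29² = 841 ≡ 36 (mod 161)
  50^128 ≡ 36² = 1296 ≡ 8 (mod 161)
173 = 128 + 32 + 8 + 4 + 1, so 50^173 = 50^128 × 50^32 × 50^8 × 50^4 × 50^1 ≡ 8 × 29 × 78 × 141 × 50 (mod 161)
Multiplying step by step:
  8 × 29 = 232 ≡ 71 (mod 161)
  71 × 78 = 5538 ≡ 64 (mod 161)
  64 × 141 = 9024 ≡ 8 (mod 161)
  8 × 50 = 400 ≡ 78 (mod 161)
Result: 50^173 ≡ 78 (mod 161)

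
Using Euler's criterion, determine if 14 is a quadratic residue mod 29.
By Euler's criterion: 14^{14} ≡ 28 (mod 29). Since this equals -1 (≡ 28), 14 is not a QR.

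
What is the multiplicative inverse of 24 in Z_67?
14

Using Extended Euclidean Algorithm:
gcd(24, 67) = 1
Bezout coefficients: 24 × 14 + 67 × -5 = 1
So 24 × 14 ≡ 1 (mod 67)
The inverse is 14 mod 67 = 14
Verification: 24 × 14 = 336 = 5 × 67 + 1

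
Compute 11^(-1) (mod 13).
6

Using Extended Euclidean Algorithm:
gcd(11, 13) = 1
Bezout coefficients: 11 × 6 + 13 × -5 = 1
So 11 × 6 ≡ 1 (mod 13)
The inverse is 6 mod 13 = 6
Verification: 11 × 6 = 66 = 5 × 13 + 1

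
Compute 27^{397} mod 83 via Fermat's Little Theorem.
9

By Fermat's Little Theorem, a^(p-1) ≡ 1 (mod p) for prime p and gcd(a, p) = 1
Here p = 83, so 27^82 ≡ 1 (mod 83)
We can reduce the exponent: 397 mod 82 = 69
So 27^397 ≡ 27^69 (mod 83)
Computing: 27^69 mod 83 = 9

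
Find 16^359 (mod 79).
Using Fermat: 16^{78} ≡ 1 (mod 79). 359 ≡ 47 (mod 78). So 16^{359} ≡ 16^{47} ≡ 50 (mod 79)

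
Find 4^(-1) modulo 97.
73

Using Extended Euclidean Algorithm:
gcd(4, 97) = 1
Bezout coefficients: 4 × -24 + 97 × 1 = 1
So 4 × -24 ≡ 1 (mod 97)
The inverse is -24 mod 97 = 73
Verification: 4 × 73 = 292 = 3 × 97 + 1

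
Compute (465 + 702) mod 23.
17

(465 + 702) = 1167
1167 mod 23 = 17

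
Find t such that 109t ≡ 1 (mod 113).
109^(-1) ≡ 28 (mod 113). Verification: 109 × 28 = 3052 ≡ 1 (mod 113)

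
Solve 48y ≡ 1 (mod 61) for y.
48^(-1) ≡ 14 (mod 61). Verification: 48 × 14 = 672 ≡ 1 (mod 61)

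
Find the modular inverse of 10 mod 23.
10^(-1) ≡ 7 (mod 23). Verification: 10 × 7 = 70 ≡ 1 (mod 23)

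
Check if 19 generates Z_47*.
p - 1 = 46 has prime divisors 2, 23. Check 19^(46/q) mod 47 for each: 19^(46/2) = 19^23 ≡ 46, 19^(46/23) = 19^2 ≡ 32 (mod 47). None of these is 1, so 19 has order 46 = φ(47), so it is a primitive root mod 47.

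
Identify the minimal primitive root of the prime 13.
p - 1 = 12 has prime divisors 2, 3. h is a primitive root mod 13 iff h^(12/q) ≢ 1 (mod 13) for each such q.
h = 2: 2^6 ≡ 12, 2^4 ≡ 3 (mod 13); none is 1, so 2 has order 12 and is a primitive root.
The smallest primitive root mod 13 is g = 2.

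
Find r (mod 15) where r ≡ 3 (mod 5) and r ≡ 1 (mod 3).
M = 5 × 3 = 15. M₁ = 3, y₁ ≡ 2 (mod 5). M₂ = 5, y₂ ≡ 2 (mod 3). r = 3×3×2 + 1×5×2 ≡ 13 (mod 15)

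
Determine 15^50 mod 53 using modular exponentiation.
Using repeated squaring. 50 = 32 + 16 + 2 (binary 110010). Repeated squaring mod 53: 15^1 ≡ 15; 15^2 ≡ 15² = 225 ≡ 13; 15^4 ≡ 13² = 169 ≡ 10; 15^8 ≡ 10² = 100 ≡ 47; 15^16 ≡ 47² = 2209 ≡ 36; 15^32 ≡ 36² = 1296 ≡ 24. Multiply: 15^50 = 15^32 × 15^16 × 15^2 ≡ 24 × 36 × 13 (mod 53): 24 × 36 = 864 ≡ 16; 16 × 13 = 208 ≡ 49. So 15^50 ≡ 49 (mod 53).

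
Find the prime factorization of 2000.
2^4 × 5^3

Divide by primes starting from smallest:
2000 ÷ 2 = 1000
1000 ÷ 2 = 500
500 ÷ 2 = 250
250 ÷ 2 = 125
125 ÷ 5 = 25
25 ÷ 5 = 5
5 ÷ 5 = 1

2000 = 2^4 × 5^3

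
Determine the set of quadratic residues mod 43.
QRs mod 43: {1, 4, 6, 9, 10, 11, 13, 14, 15, 16, 17, 21, 23, 24, 25, 31, 35, 36, 38, 40, 41}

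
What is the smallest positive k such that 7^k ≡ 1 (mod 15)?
Powers of 7 mod 15: 7^1≡7, 7^2≡4, 7^3≡13, 7^4≡1. Order = 4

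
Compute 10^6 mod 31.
6 = 4 + 2 (binary 110). Repeated squaring mod 31: 10^1 ≡ 10; 10^2 ≡ 10² = 100 ≡ 7; 10^4 ≡ 7² = 49 ≡ 18. Multiply: 10^6 = 10^4 × 10^2 ≡ 18 × 7 (mod 31): 18 × 7 = 126 ≡ 2. So 10^6 ≡ 2 (mod 31).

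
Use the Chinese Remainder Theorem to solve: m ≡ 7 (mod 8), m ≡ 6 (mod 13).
M = 8 × 13 = 104. M₁ = 13, y₁ ≡ 5 (mod 8). M₂ = 8, y₂ ≡ 5 (mod 13). m = 7×13×5 + 6×8×5 ≡ 71 (mod 104)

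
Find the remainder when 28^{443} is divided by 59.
By Fermat: 28^{58} ≡ 1 (mod 59). 443 = 7×58 + 37. So 28^{443} ≡ 28^{37} ≡ 36 (mod 59)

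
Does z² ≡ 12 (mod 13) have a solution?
By Euler's criterion: 12^{6} ≡ 1 (mod 13). Since this equals 1, 12 is a QR.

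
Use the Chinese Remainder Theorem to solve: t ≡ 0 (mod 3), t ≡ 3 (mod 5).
M = 3 × 5 = 15. M₁ = 5, y₁ ≡ 2 (mod 3). M₂ = 3, y₂ ≡ 2 (mod 5). t = 0×5×2 + 3×3×2 ≡ 3 (mod 15)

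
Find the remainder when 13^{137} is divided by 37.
By Fermat: 13^{36} ≡ 1 (mod 37). 137 = 3×36 + 29. So 13^{137} ≡ 13^{29} ≡ 22 (mod 37)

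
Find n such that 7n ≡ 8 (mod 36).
32

Since gcd(7, 36) = 1 divides 8, a solution exists.
Multiply both sides by the inverse of 7 mod 36:
  7^(-1) mod 36 = 31
  x ≡ 31 × 8 ≡ 248 ≡ 32 (mod 36)
Verification: 7 × 32 = 224 = 6 × 36 + 8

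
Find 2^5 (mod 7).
5 = 4 + 1 (binary 101). Repeated squaring mod 7: 2^1 ≡ 2; 2^2 ≡ 2² = 4 ≡ 4; 2^4 ≡ 4² = 16 ≡ 2. Multiply: 2^5 = 2^4 × 2^1 ≡ 2 × 2 (mod 7): 2 × 2 = 4 ≡ 4. So 2^5 ≡ 4 (mod 7).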